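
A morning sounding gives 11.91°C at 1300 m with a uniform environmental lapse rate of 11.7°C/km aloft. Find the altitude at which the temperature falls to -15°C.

3600 m

Height above start = (11.91 − (-15)) / 11.7 = 2.3 km
Altitude = 1300 m + 2300 m = 3600 m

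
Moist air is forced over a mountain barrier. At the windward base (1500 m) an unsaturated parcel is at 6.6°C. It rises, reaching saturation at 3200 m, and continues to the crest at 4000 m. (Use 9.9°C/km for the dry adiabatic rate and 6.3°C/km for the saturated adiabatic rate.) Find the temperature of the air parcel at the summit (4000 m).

-15.27°C

1500 → 3200 m (dry, 9.9°C/km): ΔT = -9.9 × 1.7 = -16.83°C → T = -10.23°C
3200 → 4000 m (saturated, 6.3°C/km): ΔT = -6.3 × 0.8 = -5.04°C → T = -15.27°C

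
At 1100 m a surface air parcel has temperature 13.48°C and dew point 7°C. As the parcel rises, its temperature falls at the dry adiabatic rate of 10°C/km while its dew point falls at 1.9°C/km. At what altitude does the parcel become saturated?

T and T_d converge at 10 − 1.9 = 8.1°C per km
Height above start = (13.48 − 7) / 8.1 = 0.8 km
LCL altitude = 1100 m + 800 m = 1900 m

1900 m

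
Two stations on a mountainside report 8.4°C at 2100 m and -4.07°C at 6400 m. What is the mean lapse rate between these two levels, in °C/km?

Γ = −ΔT/Δz = (8.4 − (-4.07)) / (6400 − 2100) m
  = 12.47°C / 4.3 km = 2.9°C/km

2.9°C/km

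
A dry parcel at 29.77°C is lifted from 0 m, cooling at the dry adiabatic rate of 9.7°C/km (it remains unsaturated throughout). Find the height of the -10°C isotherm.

4100 m

Height above start = (29.77 − (-10)) / 9.7 = 4.1 km
Altitude = 0 m + 4100 m = 4100 m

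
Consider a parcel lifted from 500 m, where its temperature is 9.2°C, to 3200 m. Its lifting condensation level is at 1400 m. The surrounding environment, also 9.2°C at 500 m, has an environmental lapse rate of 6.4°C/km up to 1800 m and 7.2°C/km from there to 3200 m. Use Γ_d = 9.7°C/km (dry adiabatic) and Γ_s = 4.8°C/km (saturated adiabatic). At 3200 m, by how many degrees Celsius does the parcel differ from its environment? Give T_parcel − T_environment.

+1.03°C (parcel warmer than environment)

Parcel:
  500 → 1400 m (dry, 9.7°C/km): ΔT = -9.7 × 0.9 = -8.73°C → T = 0.47°C
  1400 → 3200 m (saturated, 4.8°C/km): ΔT = -4.8 × 1.8 = -8.64°C → T = -8.17°C
Environment:
  500 → 1800 m (environment, lower layer, 6.4°C/km): ΔT = -6.4 × 1.3 = -8.32°C → T = 0.88°C
  1800 → 3200 m (environment, upper layer, 7.2°C/km): ΔT = -7.2 × 1.4 = -10.08°C → T = -9.2°C
T_parcel − T_env = -8.17 − (-9.2) = +1.03°C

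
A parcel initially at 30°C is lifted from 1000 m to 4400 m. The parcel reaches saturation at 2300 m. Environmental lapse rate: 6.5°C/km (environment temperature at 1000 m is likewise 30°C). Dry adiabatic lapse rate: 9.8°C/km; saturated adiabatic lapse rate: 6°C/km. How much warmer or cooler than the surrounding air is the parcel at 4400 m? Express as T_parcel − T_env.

Parcel:
  From 1000 m to 2300 m (dry): cools by 9.8 × 1.3 = 12.74°C, giving 17.26°C.
  From 2300 m to 4400 m (saturated): cools by 6 × 2.1 = 12.6°C, giving 4.66°C.
Environment:
  From 1000 m to 4400 m (environment): cools by 6.5 × 3.4 = 22.1°C, giving 7.9°C.
T_parcel − T_env = 4.66 − 7.9 = -3.24°C

-3.24°C (parcel cooler than environment)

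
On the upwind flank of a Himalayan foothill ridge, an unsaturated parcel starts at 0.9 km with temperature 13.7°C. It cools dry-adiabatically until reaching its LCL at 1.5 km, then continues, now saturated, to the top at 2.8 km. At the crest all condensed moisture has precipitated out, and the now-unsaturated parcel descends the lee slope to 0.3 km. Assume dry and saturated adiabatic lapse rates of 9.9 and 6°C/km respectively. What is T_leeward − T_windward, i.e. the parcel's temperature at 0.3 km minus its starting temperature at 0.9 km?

900 → 1500 m (dry, 9.9°C/km): ΔT = -9.9 × 0.6 = -5.94°C → T = 7.76°C
1500 → 2800 m (saturated, 6°C/km): ΔT = -6 × 1.3 = -7.8°C → T = -0.04°C
2800 → 300 m (dry descent, 9.9°C/km): ΔT = +9.9 × 2.5 = +24.75°C → T = 24.71°C
Net change vs windward start: 24.71 − 13.7 = +11.01°C

+11.01°C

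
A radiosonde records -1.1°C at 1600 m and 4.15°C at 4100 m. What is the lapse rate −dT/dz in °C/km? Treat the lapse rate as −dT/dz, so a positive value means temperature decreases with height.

Γ = −ΔT/Δz = (-1.1 − 4.15) / (4100 − 1600) m
  = -5.25°C / 2.5 km = -2.1°C/km

-2.1°C/km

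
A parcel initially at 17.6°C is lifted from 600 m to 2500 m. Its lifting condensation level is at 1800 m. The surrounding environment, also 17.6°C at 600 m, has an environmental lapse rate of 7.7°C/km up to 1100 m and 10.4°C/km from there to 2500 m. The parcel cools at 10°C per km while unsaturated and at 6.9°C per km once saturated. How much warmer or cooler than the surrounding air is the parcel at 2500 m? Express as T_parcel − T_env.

Parcel:
  From 600 m to 1800 m (dry): cools by 10 × 1.2 = 12°C, giving 5.6°C.
  From 1800 m to 2500 m (saturated): cools by 6.9 × 0.7 = 4.83°C, giving 0.77°C.
Environment:
  From 600 m to 1100 m (environment, lower layer): cools by 7.7 × 0.5 = 3.85°C, giving 13.75°C.
  From 1100 m to 2500 m (environment, upper layer): cools by 10.4 × 1.4 = 14.56°C, giving -0.81°C.
T_parcel − T_env = 0.77 − (-0.81) = +1.58°C

+1.58°C (parcel warmer than environment)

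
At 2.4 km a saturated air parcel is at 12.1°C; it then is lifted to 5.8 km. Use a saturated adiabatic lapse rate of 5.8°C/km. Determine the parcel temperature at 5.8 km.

-7.62°C

From 2400 m to 5800 m (saturated adiabatic): cools by 5.8 × 3.4 = 19.72°C, giving -7.62°C.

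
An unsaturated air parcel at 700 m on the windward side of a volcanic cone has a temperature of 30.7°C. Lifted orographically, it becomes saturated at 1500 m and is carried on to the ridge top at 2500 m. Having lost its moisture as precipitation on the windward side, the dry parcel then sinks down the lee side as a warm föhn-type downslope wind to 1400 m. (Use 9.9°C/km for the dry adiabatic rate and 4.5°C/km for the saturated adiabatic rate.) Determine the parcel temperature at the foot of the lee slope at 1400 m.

From 700 m to 1500 m (dry): cools by 9.9 × 0.8 = 7.92°C, giving 22.78°C.
From 1500 m to 2500 m (saturated): cools by 4.5 × 1 = 4.5°C, giving 18.28°C.
From 2500 m to 1400 m (dry descent): warms by 9.9 × 1.1 = 10.89°C, giving 29.17°C.

29.17°C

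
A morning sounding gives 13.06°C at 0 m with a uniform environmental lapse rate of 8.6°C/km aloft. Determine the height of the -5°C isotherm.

2100 m

Height above start = (13.06 − (-5)) / 8.6 = 2.1 km
Altitude = 0 m + 2100 m = 2100 m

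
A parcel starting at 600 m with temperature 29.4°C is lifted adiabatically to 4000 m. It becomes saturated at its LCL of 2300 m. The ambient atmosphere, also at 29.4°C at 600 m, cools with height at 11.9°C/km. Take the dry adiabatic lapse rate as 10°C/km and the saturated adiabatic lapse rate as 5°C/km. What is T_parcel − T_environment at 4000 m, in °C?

Parcel:
  From 600 m to 2300 m (dry): cools by 10 × 1.7 = 17°C, giving 12.4°C.
  From 2300 m to 4000 m (saturated): cools by 5 × 1.7 = 8.5°C, giving 3.9°C.
Environment:
  From 600 m to 4000 m (environment): cools by 11.9 × 3.4 = 40.46°C, giving -11.06°C.
T_parcel − T_env = 3.9 − (-11.06) = +14.96°C

+14.96°C (parcel warmer than environment)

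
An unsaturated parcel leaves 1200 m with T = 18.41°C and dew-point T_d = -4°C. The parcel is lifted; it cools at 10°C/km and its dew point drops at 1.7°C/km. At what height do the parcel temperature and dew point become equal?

3900 m

T and T_d converge at 10 − 1.7 = 8.3°C per km
Height above start = (18.41 − (-4)) / 8.3 = 2.7 km
LCL altitude = 1200 m + 2700 m = 3900 m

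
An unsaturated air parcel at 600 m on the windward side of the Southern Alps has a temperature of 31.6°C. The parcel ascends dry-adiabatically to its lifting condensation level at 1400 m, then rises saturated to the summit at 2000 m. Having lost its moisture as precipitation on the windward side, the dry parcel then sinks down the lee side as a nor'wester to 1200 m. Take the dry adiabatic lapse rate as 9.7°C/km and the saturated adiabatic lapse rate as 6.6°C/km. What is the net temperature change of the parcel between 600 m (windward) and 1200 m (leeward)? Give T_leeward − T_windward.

600 → 1400 m (dry, 9.7°C/km): ΔT = -9.7 × 0.8 = -7.76°C → T = 23.84°C
1400 → 2000 m (saturated, 6.6°C/km): ΔT = -6.6 × 0.6 = -3.96°C → T = 19.88°C
2000 → 1200 m (dry descent, 9.7°C/km): ΔT = +9.7 × 0.8 = +7.76°C → T = 27.64°C
Net change vs windward start: 27.64 − 31.6 = -3.96°C

-3.96°C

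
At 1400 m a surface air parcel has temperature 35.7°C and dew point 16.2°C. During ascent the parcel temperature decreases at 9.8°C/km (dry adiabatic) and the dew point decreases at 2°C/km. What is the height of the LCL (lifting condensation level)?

3900 m

T and T_d converge at 9.8 − 2 = 7.8°C per km
Height above start = (35.7 − 16.2) / 7.8 = 2.5 km
LCL altitude = 1400 m + 2500 m = 3900 m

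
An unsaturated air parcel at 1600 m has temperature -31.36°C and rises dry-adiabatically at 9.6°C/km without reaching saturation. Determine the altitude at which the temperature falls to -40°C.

2500 m

Height above start = (-31.36 − (-40)) / 9.6 = 0.9 km
Altitude = 1600 m + 900 m = 2500 m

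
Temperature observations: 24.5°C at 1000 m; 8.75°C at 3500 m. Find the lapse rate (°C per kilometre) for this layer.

6.3°C/km

Γ = −ΔT/Δz = (24.5 − 8.75) / (3500 − 1000) m
  = 15.75°C / 2.5 km = 6.3°C/km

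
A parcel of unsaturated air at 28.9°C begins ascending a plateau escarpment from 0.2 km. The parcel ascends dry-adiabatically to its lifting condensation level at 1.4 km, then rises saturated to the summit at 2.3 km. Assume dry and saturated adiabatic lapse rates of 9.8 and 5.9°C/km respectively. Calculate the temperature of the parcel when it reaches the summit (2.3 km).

From 200 m to 1400 m (dry): cools by 9.8 × 1.2 = 11.76°C, giving 17.14°C.
From 1400 m to 2300 m (saturated): cools by 5.9 × 0.9 = 5.31°C, giving 11.83°C.

11.83°C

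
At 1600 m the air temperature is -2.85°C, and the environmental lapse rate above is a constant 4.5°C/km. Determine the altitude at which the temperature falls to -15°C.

4300 m

Height above start = (-2.85 − (-15)) / 4.5 = 2.7 km
Altitude = 1600 m + 2700 m = 4300 m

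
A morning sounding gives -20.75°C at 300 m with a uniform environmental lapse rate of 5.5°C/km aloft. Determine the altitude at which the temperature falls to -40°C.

3800 m

Height above start = (-20.75 − (-40)) / 5.5 = 3.5 km
Altitude = 300 m + 3500 m = 3800 m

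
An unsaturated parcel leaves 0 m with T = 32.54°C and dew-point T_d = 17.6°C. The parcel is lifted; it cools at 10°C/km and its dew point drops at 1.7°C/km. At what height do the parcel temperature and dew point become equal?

T and T_d converge at 10 − 1.7 = 8.3°C per km
Height above start = (32.54 − 17.6) / 8.3 = 1.8 km
LCL altitude = 0 m + 1800 m = 1800 m

1800 m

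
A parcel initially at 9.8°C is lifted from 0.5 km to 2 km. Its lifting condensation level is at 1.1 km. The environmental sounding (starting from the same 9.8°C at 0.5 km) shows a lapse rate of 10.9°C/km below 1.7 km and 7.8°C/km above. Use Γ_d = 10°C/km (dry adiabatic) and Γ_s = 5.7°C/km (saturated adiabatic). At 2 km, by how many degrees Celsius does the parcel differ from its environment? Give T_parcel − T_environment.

Parcel:
  500–1100 m, dry: Δz = 0.6 km ⇒ ΔT = -6°C; T = 3.8°C
  1100–2000 m, saturated: Δz = 0.9 km ⇒ ΔT = -5.13°C; T = -1.33°C
Environment:
  500–1700 m, environment, lower layer: Δz = 1.2 km ⇒ ΔT = -13.08°C; T = -3.28°C
  1700–2000 m, environment, upper layer: Δz = 0.3 km ⇒ ΔT = -2.34°C; T = -5.62°C
T_parcel − T_env = -1.33 − (-5.62) = +4.29°C

+4.29°C (parcel warmer than environment)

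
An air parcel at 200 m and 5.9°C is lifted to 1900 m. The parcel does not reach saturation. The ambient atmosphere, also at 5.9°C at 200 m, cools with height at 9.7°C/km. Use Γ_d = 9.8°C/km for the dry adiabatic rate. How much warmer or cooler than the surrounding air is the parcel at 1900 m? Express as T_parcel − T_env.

Parcel:
  200 → 1900 m (dry, 9.8°C/km): ΔT = -9.8 × 1.7 = -16.66°C → T = -10.76°C
Environment:
  200 → 1900 m (environment, 9.7°C/km): ΔT = -9.7 × 1.7 = -16.49°C → T = -10.59°C
T_parcel − T_env = -10.76 − (-10.59) = -0.17°C

-0.17°C (parcel cooler than environment)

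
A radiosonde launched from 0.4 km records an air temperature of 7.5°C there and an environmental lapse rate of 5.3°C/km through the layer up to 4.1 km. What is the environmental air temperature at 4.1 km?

From 400 m to 4100 m (environmental): cools by 5.3 × 3.7 = 19.61°C, giving -12.11°C.

-12.11°C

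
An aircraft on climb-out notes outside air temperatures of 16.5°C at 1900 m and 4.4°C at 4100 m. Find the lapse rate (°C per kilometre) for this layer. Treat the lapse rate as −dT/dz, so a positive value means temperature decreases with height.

5.5°C/km

Γ = −ΔT/Δz = (16.5 − 4.4) / (4100 − 1900) m
  = 12.1°C / 2.2 km = 5.5°C/km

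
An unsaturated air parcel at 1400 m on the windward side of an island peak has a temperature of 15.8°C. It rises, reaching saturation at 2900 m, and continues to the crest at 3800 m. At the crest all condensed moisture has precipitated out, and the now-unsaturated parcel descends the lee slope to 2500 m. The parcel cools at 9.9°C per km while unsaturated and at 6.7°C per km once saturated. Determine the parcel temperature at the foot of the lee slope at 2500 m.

1400–2900 m, dry: Δz = 1.5 km ⇒ ΔT = -14.85°C; T = 0.95°C
2900–3800 m, saturated: Δz = 0.9 km ⇒ ΔT = -6.03°C; T = -5.08°C
3800–2500 m, dry descent: Δz = 1.3 km ⇒ ΔT = +12.87°C; T = 7.79°C

7.79°C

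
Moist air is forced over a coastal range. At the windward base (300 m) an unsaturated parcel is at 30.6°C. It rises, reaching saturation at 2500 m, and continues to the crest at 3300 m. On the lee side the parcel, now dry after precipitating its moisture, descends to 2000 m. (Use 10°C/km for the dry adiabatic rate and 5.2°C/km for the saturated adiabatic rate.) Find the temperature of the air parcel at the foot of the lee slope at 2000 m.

300–2500 m, dry: Δz = 2.2 km ⇒ ΔT = -22°C; T = 8.6°C
2500–3300 m, saturated: Δz = 0.8 km ⇒ ΔT = -4.16°C; T = 4.44°C
3300–2000 m, dry descent: Δz = 1.3 km ⇒ ΔT = +13°C; T = 17.44°C

17.44°C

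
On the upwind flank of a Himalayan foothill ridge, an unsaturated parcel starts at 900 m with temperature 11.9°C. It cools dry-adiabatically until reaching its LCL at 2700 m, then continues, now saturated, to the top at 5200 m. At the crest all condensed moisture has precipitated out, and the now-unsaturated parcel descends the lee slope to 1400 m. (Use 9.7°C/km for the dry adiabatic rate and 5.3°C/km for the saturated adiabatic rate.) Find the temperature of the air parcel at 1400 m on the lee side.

900–2700 m, dry: Δz = 1.8 km ⇒ ΔT = -17.46°C; T = -5.56°C
2700–5200 m, saturated: Δz = 2.5 km ⇒ ΔT = -13.25°C; T = -18.81°C
5200–1400 m, dry descent: Δz = 3.8 km ⇒ ΔT = +36.86°C; T = 18.05°C

18.05°C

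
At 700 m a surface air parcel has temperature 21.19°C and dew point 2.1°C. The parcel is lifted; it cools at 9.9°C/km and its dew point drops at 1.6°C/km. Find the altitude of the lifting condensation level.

3000 m

T and T_d converge at 9.9 − 1.6 = 8.3°C per km
Height above start = (21.19 − 2.1) / 8.3 = 2.3 km
LCL altitude = 700 m + 2300 m = 3000 m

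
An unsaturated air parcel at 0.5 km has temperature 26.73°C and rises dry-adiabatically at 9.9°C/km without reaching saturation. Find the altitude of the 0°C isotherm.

3.2 km

Height above start = (26.73 − 0) / 9.9 = 2.7 km
Altitude = 500 m + 2700 m = 3200 m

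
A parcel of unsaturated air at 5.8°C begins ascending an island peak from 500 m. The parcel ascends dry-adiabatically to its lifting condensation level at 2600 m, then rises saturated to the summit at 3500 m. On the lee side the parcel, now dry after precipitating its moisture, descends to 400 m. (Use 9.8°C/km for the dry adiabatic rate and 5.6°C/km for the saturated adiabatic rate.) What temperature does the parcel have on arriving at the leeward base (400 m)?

Dry to 2600 m: -9.8 × 2.1 km = -20.58°C, so T = -14.78°C.
Saturated to 3500 m: -5.6 × 0.9 km = -5.04°C, so T = -19.82°C.
Dry descent to 400 m: +9.8 × 3.1 km = +30.38°C, so T = 10.56°C.

10.56°C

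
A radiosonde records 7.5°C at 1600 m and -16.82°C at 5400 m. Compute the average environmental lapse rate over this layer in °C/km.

6.4°C/km

Γ = −ΔT/Δz = (7.5 − (-16.82)) / (5400 − 1600) m
  = 24.32°C / 3.8 km = 6.4°C/km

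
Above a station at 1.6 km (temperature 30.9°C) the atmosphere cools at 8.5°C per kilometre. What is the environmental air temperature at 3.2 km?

Environmental to 3200 m: -8.5 × 1.6 km = -13.6°C, so T = 17.3°C.

17.3°C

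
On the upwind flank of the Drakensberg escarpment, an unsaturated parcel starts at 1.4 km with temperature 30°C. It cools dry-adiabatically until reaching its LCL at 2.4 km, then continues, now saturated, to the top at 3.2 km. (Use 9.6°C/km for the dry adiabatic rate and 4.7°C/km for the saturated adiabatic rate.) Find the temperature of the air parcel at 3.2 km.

16.64°C

1400–2400 m, dry: Δz = 1 km ⇒ ΔT = -9.6°C; T = 20.4°C
2400–3200 m, saturated: Δz = 0.8 km ⇒ ΔT = -3.76°C; T = 16.64°C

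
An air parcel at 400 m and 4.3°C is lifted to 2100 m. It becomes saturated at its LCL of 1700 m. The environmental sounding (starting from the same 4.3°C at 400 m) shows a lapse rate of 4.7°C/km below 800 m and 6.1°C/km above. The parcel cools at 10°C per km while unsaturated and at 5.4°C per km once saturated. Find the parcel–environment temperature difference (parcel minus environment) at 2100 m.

-5.35°C (parcel cooler than environment)

Parcel:
  Dry to 1700 m: -10 × 1.3 km = -13°C, so T = -8.7°C.
  Saturated to 2100 m: -5.4 × 0.4 km = -2.16°C, so T = -10.86°C.
Environment:
  Environment, lower layer to 800 m: -4.7 × 0.4 km = -1.88°C, so T = 2.42°C.
  Environment, upper layer to 2100 m: -6.1 × 1.3 km = -7.93°C, so T = -5.51°C.
T_parcel − T_env = -10.86 − (-5.51) = -5.35°C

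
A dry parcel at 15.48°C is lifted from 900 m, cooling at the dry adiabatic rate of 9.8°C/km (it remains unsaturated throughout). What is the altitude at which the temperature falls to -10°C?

3500 m

Height above start = (15.48 − (-10)) / 9.8 = 2.6 km
Altitude = 900 m + 2600 m = 3500 m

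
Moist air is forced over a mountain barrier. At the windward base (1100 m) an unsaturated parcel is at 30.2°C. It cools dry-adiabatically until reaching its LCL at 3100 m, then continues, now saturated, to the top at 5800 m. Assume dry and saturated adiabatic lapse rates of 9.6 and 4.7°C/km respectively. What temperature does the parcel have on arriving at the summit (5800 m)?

1100 → 3100 m (dry, 9.6°C/km): ΔT = -9.6 × 2 = -19.2°C → T = 11°C
3100 → 5800 m (saturated, 4.7°C/km): ΔT = -4.7 × 2.7 = -12.69°C → T = -1.69°C

-1.69°C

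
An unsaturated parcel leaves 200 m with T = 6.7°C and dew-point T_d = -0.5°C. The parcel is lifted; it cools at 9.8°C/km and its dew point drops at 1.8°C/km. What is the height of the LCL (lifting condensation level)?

T and T_d converge at 9.8 − 1.8 = 8°C per km
Height above start = (6.7 − (-0.5)) / 8 = 0.9 km
LCL altitude = 200 m + 900 m = 1100 m

1100 m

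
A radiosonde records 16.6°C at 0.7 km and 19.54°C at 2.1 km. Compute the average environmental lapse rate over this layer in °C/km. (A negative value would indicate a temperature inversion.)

-2.1°C/km

Γ = −ΔT/Δz = (16.6 − 19.54) / (2100 − 700) m
  = -2.94°C / 1.4 km = -2.1°C/km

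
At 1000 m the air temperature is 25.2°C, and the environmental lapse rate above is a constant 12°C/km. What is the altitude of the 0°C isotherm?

Height above start = (25.2 − 0) / 12 = 2.1 km
Altitude = 1000 m + 2100 m = 3100 m

3100 m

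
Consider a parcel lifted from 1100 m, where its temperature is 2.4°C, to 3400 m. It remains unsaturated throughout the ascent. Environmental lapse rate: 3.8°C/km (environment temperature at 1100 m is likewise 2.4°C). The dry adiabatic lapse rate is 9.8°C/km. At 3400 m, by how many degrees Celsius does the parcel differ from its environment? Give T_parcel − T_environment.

-13.8°C (parcel cooler than environment)

Parcel:
  1100–3400 m, dry: Δz = 2.3 km ⇒ ΔT = -22.54°C; T = -20.14°C
Environment:
  1100–3400 m, environment: Δz = 2.3 km ⇒ ΔT = -8.74°C; T = -6.34°C
T_parcel − T_env = -20.14 − (-6.34) = -13.8°C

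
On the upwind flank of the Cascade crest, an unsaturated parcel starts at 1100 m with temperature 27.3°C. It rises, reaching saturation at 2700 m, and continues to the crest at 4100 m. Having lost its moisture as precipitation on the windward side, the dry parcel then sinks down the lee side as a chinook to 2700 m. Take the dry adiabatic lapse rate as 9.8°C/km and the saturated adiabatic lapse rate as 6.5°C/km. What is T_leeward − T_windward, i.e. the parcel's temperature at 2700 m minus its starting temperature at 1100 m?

-11.06°C

1100–2700 m, dry: Δz = 1.6 km ⇒ ΔT = -15.68°C; T = 11.62°C
2700–4100 m, saturated: Δz = 1.4 km ⇒ ΔT = -9.1°C; T = 2.52°C
4100–2700 m, dry descent: Δz = 1.4 km ⇒ ΔT = +13.72°C; T = 16.24°C
Net change vs windward start: 16.24 − 27.3 = -11.06°C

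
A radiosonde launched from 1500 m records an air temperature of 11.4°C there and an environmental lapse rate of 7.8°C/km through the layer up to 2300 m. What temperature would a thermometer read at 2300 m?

1500 → 2300 m (environmental, 7.8°C/km): ΔT = -7.8 × 0.8 = -6.24°C → T = 5.16°C

5.16°C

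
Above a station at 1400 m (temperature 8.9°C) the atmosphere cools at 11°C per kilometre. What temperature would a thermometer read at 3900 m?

From 1400 m to 3900 m (environmental): cools by 11 × 2.5 = 27.5°C, giving -18.6°C.

-18.6°C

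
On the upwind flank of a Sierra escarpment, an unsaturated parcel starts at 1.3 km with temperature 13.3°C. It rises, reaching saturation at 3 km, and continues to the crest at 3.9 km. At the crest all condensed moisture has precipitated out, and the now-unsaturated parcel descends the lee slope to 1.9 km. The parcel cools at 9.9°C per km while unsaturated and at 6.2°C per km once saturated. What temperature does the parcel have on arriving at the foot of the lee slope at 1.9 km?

1300 → 3000 m (dry, 9.9°C/km): ΔT = -9.9 × 1.7 = -16.83°C → T = -3.53°C
3000 → 3900 m (saturated, 6.2°C/km): ΔT = -6.2 × 0.9 = -5.58°C → T = -9.11°C
3900 → 1900 m (dry descent, 9.9°C/km): ΔT = +9.9 × 2 = +19.8°C → T = 10.69°C

10.69°C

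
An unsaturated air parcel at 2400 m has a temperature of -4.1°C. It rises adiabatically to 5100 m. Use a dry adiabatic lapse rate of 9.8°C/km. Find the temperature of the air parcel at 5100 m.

2400 → 5100 m (dry adiabatic, 9.8°C/km): ΔT = -9.8 × 2.7 = -26.46°C → T = -30.56°C

-30.56°C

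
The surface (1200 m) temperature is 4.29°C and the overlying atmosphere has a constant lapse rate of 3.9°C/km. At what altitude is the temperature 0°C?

2300 m

Height above start = (4.29 − 0) / 3.9 = 1.1 km
Altitude = 1200 m + 1100 m = 2300 m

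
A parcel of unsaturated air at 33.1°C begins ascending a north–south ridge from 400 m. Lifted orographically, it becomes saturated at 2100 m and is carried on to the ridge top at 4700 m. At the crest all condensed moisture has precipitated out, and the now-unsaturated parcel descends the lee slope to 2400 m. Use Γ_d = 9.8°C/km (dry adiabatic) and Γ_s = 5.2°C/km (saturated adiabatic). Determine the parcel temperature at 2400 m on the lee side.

25.46°C

400–2100 m, dry: Δz = 1.7 km ⇒ ΔT = -16.66°C; T = 16.44°C
2100–4700 m, saturated: Δz = 2.6 km ⇒ ΔT = -13.52°C; T = 2.92°C
4700–2400 m, dry descent: Δz = 2.3 km ⇒ ΔT = +22.54°C; T = 25.46°C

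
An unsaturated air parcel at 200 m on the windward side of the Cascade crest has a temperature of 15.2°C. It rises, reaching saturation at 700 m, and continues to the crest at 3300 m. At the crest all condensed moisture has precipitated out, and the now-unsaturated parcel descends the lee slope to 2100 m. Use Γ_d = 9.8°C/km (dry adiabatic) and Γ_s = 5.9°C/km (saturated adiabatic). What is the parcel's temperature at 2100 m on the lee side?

6.72°C

Dry to 700 m: -9.8 × 0.5 km = -4.9°C, so T = 10.3°C.
Saturated to 3300 m: -5.9 × 2.6 km = -15.34°C, so T = -5.04°C.
Dry descent to 2100 m: +9.8 × 1.2 km = +11.76°C, so T = 6.72°C.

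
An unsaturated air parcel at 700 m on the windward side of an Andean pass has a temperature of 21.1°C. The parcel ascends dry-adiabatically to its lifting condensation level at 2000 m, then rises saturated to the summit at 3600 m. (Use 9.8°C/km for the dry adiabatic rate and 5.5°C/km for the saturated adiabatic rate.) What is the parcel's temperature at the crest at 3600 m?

-0.44°C

700–2000 m, dry: Δz = 1.3 km ⇒ ΔT = -12.74°C; T = 8.36°C
2000–3600 m, saturated: Δz = 1.6 km ⇒ ΔT = -8.8°C; T = -0.44°C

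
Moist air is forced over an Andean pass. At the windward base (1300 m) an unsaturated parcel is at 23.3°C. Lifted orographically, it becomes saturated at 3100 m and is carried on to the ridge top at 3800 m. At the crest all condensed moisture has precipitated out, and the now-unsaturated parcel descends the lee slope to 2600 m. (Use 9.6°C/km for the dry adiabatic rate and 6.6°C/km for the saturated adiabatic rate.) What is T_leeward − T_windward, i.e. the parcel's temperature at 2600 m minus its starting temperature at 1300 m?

-10.38°C

1300 → 3100 m (dry, 9.6°C/km): ΔT = -9.6 × 1.8 = -17.28°C → T = 6.02°C
3100 → 3800 m (saturated, 6.6°C/km): ΔT = -6.6 × 0.7 = -4.62°C → T = 1.4°C
3800 → 2600 m (dry descent, 9.6°C/km): ΔT = +9.6 × 1.2 = +11.52°C → T = 12.92°C
Net change vs windward start: 12.92 − 23.3 = -10.38°C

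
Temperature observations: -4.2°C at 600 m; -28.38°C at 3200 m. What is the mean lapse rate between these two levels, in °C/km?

9.3°C/km

Γ = −ΔT/Δz = (-4.2 − (-28.38)) / (3200 − 600) m
  = 24.18°C / 2.6 km = 9.3°C/km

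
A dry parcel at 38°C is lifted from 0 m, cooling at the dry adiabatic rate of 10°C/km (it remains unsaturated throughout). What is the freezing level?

Height above start = (38 − 0) / 10 = 3.8 km
Altitude = 0 m + 3800 m = 3800 m

3800 m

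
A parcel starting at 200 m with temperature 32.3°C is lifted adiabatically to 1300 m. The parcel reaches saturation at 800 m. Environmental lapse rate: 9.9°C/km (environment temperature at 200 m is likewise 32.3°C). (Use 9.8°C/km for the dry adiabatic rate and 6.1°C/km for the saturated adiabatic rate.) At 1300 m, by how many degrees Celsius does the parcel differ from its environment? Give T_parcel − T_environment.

+1.96°C (parcel warmer than environment)

Parcel:
  200–800 m, dry: Δz = 0.6 km ⇒ ΔT = -5.88°C; T = 26.42°C
  800–1300 m, saturated: Δz = 0.5 km ⇒ ΔT = -3.05°C; T = 23.37°C
Environment:
  200–1300 m, environment: Δz = 1.1 km ⇒ ΔT = -10.89°C; T = 21.41°C
T_parcel − T_env = 23.37 − 21.41 = +1.96°C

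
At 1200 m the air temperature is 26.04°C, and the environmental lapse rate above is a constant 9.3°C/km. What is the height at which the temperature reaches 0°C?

Height above start = (26.04 − 0) / 9.3 = 2.8 km
Altitude = 1200 m + 2800 m = 4000 m

4000 m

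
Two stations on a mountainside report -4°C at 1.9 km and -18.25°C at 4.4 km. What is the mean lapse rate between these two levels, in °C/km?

Γ = −ΔT/Δz = (-4 − (-18.25)) / (4400 − 1900) m
  = 14.25°C / 2.5 km = 5.7°C/km

5.7°C/km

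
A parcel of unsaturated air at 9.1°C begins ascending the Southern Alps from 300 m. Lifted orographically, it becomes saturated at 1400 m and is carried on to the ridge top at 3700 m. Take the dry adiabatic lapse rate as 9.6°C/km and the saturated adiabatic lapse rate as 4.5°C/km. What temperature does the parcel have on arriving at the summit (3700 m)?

-11.81°C

From 300 m to 1400 m (dry): cools by 9.6 × 1.1 = 10.56°C, giving -1.46°C.
From 1400 m to 3700 m (saturated): cools by 4.5 × 2.3 = 10.35°C, giving -11.81°C.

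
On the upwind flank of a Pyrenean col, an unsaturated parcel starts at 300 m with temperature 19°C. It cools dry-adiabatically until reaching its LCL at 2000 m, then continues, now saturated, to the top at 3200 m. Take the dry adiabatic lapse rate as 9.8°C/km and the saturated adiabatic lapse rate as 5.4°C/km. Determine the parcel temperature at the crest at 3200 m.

-4.14°C

Dry to 2000 m: -9.8 × 1.7 km = -16.66°C, so T = 2.34°C.
Saturated to 3200 m: -5.4 × 1.2 km = -6.48°C, so T = -4.14°C.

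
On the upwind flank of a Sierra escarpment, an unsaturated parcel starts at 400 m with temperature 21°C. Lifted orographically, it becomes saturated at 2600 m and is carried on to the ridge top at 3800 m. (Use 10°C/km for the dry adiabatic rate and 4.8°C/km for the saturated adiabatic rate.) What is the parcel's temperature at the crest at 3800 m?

-6.76°C

Dry to 2600 m: -10 × 2.2 km = -22°C, so T = -1°C.
Saturated to 3800 m: -4.8 × 1.2 km = -5.76°C, so T = -6.76°C.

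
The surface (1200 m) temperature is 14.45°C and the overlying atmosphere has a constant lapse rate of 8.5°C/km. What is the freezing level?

2900 m

Height above start = (14.45 − 0) / 8.5 = 1.7 km
Altitude = 1200 m + 1700 m = 2900 m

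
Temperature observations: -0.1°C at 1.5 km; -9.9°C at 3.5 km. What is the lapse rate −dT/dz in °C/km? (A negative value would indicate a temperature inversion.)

4.9°C/km

Γ = −ΔT/Δz = (-0.1 − (-9.9)) / (3500 − 1500) m
  = 9.8°C / 2 km = 4.9°C/km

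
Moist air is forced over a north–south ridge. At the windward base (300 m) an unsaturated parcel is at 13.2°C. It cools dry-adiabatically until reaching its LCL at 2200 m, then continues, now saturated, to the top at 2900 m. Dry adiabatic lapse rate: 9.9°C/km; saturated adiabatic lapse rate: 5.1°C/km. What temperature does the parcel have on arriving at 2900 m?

Dry to 2200 m: -9.9 × 1.9 km = -18.81°C, so T = -5.61°C.
Saturated to 2900 m: -5.1 × 0.7 km = -3.57°C, so T = -9.18°C.

-9.18°C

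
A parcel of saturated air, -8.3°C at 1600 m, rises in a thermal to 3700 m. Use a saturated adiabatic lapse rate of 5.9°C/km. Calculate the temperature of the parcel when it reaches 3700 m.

-20.69°C

Saturated adiabatic to 3700 m: -5.9 × 2.1 km = -12.39°C, so T = -20.69°C.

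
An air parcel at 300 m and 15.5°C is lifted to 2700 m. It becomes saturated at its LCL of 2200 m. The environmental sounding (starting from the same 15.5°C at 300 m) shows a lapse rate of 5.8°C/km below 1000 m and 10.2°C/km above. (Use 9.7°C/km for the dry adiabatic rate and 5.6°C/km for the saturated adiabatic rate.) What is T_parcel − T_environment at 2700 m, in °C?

Parcel:
  300 → 2200 m (dry, 9.7°C/km): ΔT = -9.7 × 1.9 = -18.43°C → T = -2.93°C
  2200 → 2700 m (saturated, 5.6°C/km): ΔT = -5.6 × 0.5 = -2.8°C → T = -5.73°C
Environment:
  300 → 1000 m (environment, lower layer, 5.8°C/km): ΔT = -5.8 × 0.7 = -4.06°C → T = 11.44°C
  1000 → 2700 m (environment, upper layer, 10.2°C/km): ΔT = -10.2 × 1.7 = -17.34°C → T = -5.9°C
T_parcel − T_env = -5.73 − (-5.9) = +0.17°C

+0.17°C (parcel warmer than environment)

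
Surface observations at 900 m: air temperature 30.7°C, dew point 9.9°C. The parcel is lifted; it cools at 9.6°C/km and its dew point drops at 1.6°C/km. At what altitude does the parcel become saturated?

3500 m

T and T_d converge at 9.6 − 1.6 = 8°C per km
Height above start = (30.7 − 9.9) / 8 = 2.6 km
LCL altitude = 900 m + 2600 m = 3500 m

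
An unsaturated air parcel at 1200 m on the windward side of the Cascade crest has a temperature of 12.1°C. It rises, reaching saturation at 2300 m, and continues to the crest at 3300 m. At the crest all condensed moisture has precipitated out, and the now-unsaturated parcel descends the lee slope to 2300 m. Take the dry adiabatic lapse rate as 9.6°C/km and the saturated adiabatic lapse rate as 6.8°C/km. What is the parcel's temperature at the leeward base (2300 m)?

4.34°C

Dry to 2300 m: -9.6 × 1.1 km = -10.56°C, so T = 1.54°C.
Saturated to 3300 m: -6.8 × 1 km = -6.8°C, so T = -5.26°C.
Dry descent to 2300 m: +9.6 × 1 km = +9.6°C, so T = 4.34°C.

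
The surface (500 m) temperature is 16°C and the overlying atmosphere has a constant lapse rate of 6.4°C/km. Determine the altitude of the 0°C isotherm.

Height above start = (16 − 0) / 6.4 = 2.5 km
Altitude = 500 m + 2500 m = 3000 m

3000 m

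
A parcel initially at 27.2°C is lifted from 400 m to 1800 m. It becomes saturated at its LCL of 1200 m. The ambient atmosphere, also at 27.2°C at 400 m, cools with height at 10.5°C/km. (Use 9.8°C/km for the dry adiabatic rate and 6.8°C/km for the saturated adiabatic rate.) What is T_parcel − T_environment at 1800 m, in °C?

Parcel:
  400–1200 m, dry: Δz = 0.8 km ⇒ ΔT = -7.84°C; T = 19.36°C
  1200–1800 m, saturated: Δz = 0.6 km ⇒ ΔT = -4.08°C; T = 15.28°C
Environment:
  400–1800 m, environment: Δz = 1.4 km ⇒ ΔT = -14.7°C; T = 12.5°C
T_parcel − T_env = 15.28 − 12.5 = +2.78°C

+2.78°C (parcel warmer than environment)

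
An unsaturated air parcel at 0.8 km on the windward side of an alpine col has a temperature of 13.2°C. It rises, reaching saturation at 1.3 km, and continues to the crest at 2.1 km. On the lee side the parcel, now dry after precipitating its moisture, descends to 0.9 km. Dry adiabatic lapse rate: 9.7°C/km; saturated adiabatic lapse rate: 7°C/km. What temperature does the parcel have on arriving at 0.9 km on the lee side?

800–1300 m, dry: Δz = 0.5 km ⇒ ΔT = -4.85°C; T = 8.35°C
1300–2100 m, saturated: Δz = 0.8 km ⇒ ΔT = -5.6°C; T = 2.75°C
2100–900 m, dry descent: Δz = 1.2 km ⇒ ΔT = +11.64°C; T = 14.39°C

14.39°C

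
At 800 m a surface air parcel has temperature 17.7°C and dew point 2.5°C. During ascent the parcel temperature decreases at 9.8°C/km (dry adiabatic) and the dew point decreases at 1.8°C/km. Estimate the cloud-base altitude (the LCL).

T and T_d converge at 9.8 − 1.8 = 8°C per km
Height above start = (17.7 − 2.5) / 8 = 1.9 km
LCL altitude = 800 m + 1900 m = 2700 m

2700 m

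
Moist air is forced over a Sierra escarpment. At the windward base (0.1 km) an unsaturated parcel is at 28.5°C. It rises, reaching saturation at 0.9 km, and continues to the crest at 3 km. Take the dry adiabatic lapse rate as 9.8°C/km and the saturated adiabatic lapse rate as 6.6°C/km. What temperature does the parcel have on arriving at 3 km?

100 → 900 m (dry, 9.8°C/km): ΔT = -9.8 × 0.8 = -7.84°C → T = 20.66°C
900 → 3000 m (saturated, 6.6°C/km): ΔT = -6.6 × 2.1 = -13.86°C → T = 6.8°C

6.8°C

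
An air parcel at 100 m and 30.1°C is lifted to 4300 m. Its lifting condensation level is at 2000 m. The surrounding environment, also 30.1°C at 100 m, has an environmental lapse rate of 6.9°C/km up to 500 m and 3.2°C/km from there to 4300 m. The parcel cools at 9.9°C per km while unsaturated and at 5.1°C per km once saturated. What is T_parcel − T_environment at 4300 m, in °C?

-15.62°C (parcel cooler than environment)

Parcel:
  100–2000 m, dry: Δz = 1.9 km ⇒ ΔT = -18.81°C; T = 11.29°C
  2000–4300 m, saturated: Δz = 2.3 km ⇒ ΔT = -11.73°C; T = -0.44°C
Environment:
  100–500 m, environment, lower layer: Δz = 0.4 km ⇒ ΔT = -2.76°C; T = 27.34°C
  500–4300 m, environment, upper layer: Δz = 3.8 km ⇒ ΔT = -12.16°C; T = 15.18°C
T_parcel − T_env = -0.44 − 15.18 = -15.62°C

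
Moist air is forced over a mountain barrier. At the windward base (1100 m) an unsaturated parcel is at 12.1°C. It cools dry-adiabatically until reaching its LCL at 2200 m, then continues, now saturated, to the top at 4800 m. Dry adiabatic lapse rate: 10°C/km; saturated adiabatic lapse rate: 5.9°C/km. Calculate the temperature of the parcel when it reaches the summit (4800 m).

-14.24°C

1100 → 2200 m (dry, 10°C/km): ΔT = -10 × 1.1 = -11°C → T = 1.1°C
2200 → 4800 m (saturated, 5.9°C/km): ΔT = -5.9 × 2.6 = -15.34°C → T = -14.24°C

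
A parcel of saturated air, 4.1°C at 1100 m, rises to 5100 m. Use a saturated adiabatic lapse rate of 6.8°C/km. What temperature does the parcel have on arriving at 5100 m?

-23.1°C

1100 → 5100 m (saturated adiabatic, 6.8°C/km): ΔT = -6.8 × 4 = -27.2°C → T = -23.1°C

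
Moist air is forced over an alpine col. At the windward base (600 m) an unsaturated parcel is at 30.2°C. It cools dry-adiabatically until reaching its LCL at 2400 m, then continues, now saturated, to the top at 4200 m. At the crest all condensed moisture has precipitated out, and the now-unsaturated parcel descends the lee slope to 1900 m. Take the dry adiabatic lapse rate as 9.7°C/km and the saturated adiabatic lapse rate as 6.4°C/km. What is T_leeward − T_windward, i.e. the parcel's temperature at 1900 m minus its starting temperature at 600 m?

600–2400 m, dry: Δz = 1.8 km ⇒ ΔT = -17.46°C; T = 12.74°C
2400–4200 m, saturated: Δz = 1.8 km ⇒ ΔT = -11.52°C; T = 1.22°C
4200–1900 m, dry descent: Δz = 2.3 km ⇒ ΔT = +22.31°C; T = 23.53°C
Net change vs windward start: 23.53 − 30.2 = -6.67°C

-6.67°C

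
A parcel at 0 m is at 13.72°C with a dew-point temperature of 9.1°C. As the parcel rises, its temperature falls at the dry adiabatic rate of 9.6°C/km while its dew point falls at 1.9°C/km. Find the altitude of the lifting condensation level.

600 m

T and T_d converge at 9.6 − 1.9 = 7.7°C per km
Height above start = (13.72 − 9.1) / 7.7 = 0.6 km
LCL altitude = 0 m + 600 m = 600 m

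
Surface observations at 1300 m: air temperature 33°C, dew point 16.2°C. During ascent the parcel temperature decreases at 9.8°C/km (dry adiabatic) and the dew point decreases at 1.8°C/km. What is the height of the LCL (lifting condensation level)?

3400 m

T and T_d converge at 9.8 − 1.8 = 8°C per km
Height above start = (33 − 16.2) / 8 = 2.1 km
LCL altitude = 1300 m + 2100 m = 3400 m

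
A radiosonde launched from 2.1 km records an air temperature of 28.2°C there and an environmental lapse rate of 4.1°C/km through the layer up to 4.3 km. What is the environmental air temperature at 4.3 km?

19.18°C

2100 → 4300 m (environmental, 4.1°C/km): ΔT = -4.1 × 2.2 = -9.02°C → T = 19.18°C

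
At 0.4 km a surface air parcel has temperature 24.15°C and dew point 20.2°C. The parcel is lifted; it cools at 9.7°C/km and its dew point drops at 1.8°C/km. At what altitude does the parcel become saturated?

T and T_d converge at 9.7 − 1.8 = 7.9°C per km
Height above start = (24.15 − 20.2) / 7.9 = 0.5 km
LCL altitude = 400 m + 500 m = 900 m

0.9 km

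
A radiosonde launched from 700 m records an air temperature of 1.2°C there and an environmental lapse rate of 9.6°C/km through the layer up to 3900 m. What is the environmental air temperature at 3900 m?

-29.52°C

Environmental to 3900 m: -9.6 × 3.2 km = -30.72°C, so T = -29.52°C.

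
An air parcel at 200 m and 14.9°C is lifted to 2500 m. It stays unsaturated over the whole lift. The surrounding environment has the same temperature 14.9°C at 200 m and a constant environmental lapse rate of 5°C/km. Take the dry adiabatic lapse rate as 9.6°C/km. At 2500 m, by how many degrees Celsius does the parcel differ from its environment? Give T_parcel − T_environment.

Parcel:
  200 → 2500 m (dry, 9.6°C/km): ΔT = -9.6 × 2.3 = -22.08°C → T = -7.18°C
Environment:
  200 → 2500 m (environment, 5°C/km): ΔT = -5 × 2.3 = -11.5°C → T = 3.4°C
T_parcel − T_env = -7.18 − 3.4 = -10.58°C

-10.58°C (parcel cooler than environment)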